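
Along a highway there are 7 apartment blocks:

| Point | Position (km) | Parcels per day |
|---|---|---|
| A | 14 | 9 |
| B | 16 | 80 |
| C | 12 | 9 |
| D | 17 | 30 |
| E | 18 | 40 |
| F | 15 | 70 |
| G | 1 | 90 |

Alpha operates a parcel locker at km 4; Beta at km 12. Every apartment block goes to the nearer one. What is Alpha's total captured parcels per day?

The indifferent point is the midpoint (4+12)/2 = 8; apartment blocks left of it (closer to Alpha at 4) go to Alpha, those right go to Beta.
  G at 1 (w=90) → Alpha
  C at 12 (w=9) → Beta
  A at 14 (w=9) → Beta
  F at 15 (w=70) → Beta
  B at 16 (w=80) → Beta
  D at 17 (w=30) → Beta
  E at 18 (w=40) → Beta
Alpha captures 90; Beta captures 238.

90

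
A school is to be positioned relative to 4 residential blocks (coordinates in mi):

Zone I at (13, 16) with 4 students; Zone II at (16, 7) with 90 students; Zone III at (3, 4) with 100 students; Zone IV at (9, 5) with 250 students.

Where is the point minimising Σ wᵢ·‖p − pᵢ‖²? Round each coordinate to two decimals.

The minimiser of Σwᵢ‖p−pᵢ‖² is the weighted centroid p* = (Σwᵢpᵢ)/(Σwᵢ).
Σwᵢ = 444.
Σwᵢxᵢ = 4·13 + 90·16 + 100·3 + 250·9 = 4042.
Σwᵢyᵢ = 4·16 + 90·7 + 100·4 + 250·5 = 2344.
x* = 4042/444 = 9.10, y* = 2344/444 = 5.28.

(9.10, 5.28)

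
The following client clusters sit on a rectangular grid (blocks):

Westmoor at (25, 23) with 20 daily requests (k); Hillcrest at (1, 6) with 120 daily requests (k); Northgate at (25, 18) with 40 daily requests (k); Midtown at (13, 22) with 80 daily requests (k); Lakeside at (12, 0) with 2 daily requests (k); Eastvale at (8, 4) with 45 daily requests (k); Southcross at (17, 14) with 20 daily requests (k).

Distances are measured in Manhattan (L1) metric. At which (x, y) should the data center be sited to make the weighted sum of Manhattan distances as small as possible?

Manhattan distance separates: Σwᵢ(|x−xᵢ|+|y−yᵢ|) = Σwᵢ|x−xᵢ| + Σwᵢ|y−yᵢ|, so x and y are optimised independently as 1-D weighted medians.
Total weight W = 327; half = 163.5.
x-coordinate, sorted with cumulative weight:
  x=1 (Hillcrest, w=120) cum 120
  x=8 (Eastvale, w=45) cum 165  ← median
  x=12 (Lakeside, w=2) cum 167
  x=13 (Midtown, w=80) cum 247
  x=17 (Southcross, w=20) cum 267
  x=25 (Westmoor, w=20) cum 287
  x=25 (Northgate, w=40) cum 327
⇒ x* = 8
y-coordinate, sorted with cumulative weight:
  y=0 (Lakeside, w=2) cum 2
  y=4 (Eastvale, w=45) cum 47
  y=6 (Hillcrest, w=120) cum 167  ← median
  y=14 (Southcross, w=20) cum 187
  y=18 (Northgate, w=40) cum 227
  y=22 (Midtown, w=80) cum 307
  y=23 (Westmoor, w=20) cum 327
⇒ y* = 6

(8, 6)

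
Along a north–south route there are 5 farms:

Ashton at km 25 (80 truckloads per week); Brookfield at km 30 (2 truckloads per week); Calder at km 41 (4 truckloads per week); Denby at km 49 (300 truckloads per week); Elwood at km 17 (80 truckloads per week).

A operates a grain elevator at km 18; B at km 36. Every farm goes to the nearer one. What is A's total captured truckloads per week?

The indifferent point is the midpoint (18+36)/2 = 27; farms left of it (closer to A at 18) go to A, those right go to B.
  Elwood at 17 (w=80) → A
  Ashton at 25 (w=80) → A
  Brookfield at 30 (w=2) → B
  Calder at 41 (w=4) → B
  Denby at 49 (w=300) → B
A captures 160; B captures 306.

160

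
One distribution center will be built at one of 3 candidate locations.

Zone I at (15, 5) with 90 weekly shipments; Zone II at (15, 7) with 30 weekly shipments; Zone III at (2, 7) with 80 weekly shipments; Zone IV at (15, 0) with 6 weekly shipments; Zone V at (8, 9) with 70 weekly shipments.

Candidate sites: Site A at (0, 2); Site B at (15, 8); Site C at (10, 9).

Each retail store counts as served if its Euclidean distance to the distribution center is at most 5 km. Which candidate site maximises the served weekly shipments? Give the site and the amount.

Site B, covering 120

Coverage radius r = 5 km; a point is covered iff (Δx)²+(Δy)² ≤ 5² = 25.
  Site A (0, 2): covers {none} → 0
  Site B (15, 8): covers {Zone I, Zone II} → 120
  Site C (10, 9): covers {Zone V} → 70
Maximum coverage at Site B: 120 weekly shipments.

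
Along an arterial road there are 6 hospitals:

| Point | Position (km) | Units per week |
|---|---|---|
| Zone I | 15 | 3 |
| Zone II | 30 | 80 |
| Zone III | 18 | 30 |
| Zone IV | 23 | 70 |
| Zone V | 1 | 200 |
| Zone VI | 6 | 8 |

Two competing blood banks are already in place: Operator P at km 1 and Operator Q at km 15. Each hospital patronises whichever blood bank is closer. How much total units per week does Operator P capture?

208

The indifferent point is the midpoint (1+15)/2 = 8; hospitals left of it (closer to Operator P at 1) go to Operator P, those right go to Operator Q.
  Zone V at 1 (w=200) → Operator P
  Zone VI at 6 (w=8) → Operator P
  Zone I at 15 (w=3) → Operator Q
  Zone III at 18 (w=30) → Operator Q
  Zone IV at 23 (w=70) → Operator Q
  Zone II at 30 (w=80) → Operator Q
Operator P captures 208; Operator Q captures 183.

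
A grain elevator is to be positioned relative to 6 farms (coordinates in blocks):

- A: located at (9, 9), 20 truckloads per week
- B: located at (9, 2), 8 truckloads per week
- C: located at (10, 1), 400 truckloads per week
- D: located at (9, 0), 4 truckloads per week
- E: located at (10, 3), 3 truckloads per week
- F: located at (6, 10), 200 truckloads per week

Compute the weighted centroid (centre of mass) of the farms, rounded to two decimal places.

The minimiser of Σwᵢ‖p−pᵢ‖² is the weighted centroid p* = (Σwᵢpᵢ)/(Σwᵢ).
Σwᵢ = 635.
Σwᵢxᵢ = 20·9 + 8·9 + 400·10 + 4·9 + 3·10 + 200·6 = 5518.
Σwᵢyᵢ = 20·9 + 8·2 + 400·1 + 4·0 + 3·3 + 200·10 = 2605.
x* = 5518/635 = 8.69, y* = 2605/635 = 4.10.

(8.69, 4.10)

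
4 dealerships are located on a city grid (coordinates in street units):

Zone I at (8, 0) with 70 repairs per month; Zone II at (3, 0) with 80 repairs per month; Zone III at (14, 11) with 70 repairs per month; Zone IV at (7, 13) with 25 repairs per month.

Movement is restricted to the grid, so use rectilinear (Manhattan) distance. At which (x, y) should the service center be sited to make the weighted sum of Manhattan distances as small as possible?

(8, 0)

Manhattan distance separates: Σwᵢ(|x−xᵢ|+|y−yᵢ|) = Σwᵢ|x−xᵢ| + Σwᵢ|y−yᵢ|, so x and y are optimised independently as 1-D weighted medians.
Total weight W = 245; half = 122.5.
x-coordinate, sorted with cumulative weight:
  x=3 (Zone II, w=80) cum 80
  x=7 (Zone IV, w=25) cum 105
  x=8 (Zone I, w=70) cum 175  ← median
  x=14 (Zone III, w=70) cum 245
⇒ x* = 8
y-coordinate, sorted with cumulative weight:
  y=0 (Zone I, w=70) cum 70
  y=0 (Zone II, w=80) cum 150  ← median
  y=11 (Zone III, w=70) cum 220
  y=13 (Zone IV, w=25) cum 245
⇒ y* = 0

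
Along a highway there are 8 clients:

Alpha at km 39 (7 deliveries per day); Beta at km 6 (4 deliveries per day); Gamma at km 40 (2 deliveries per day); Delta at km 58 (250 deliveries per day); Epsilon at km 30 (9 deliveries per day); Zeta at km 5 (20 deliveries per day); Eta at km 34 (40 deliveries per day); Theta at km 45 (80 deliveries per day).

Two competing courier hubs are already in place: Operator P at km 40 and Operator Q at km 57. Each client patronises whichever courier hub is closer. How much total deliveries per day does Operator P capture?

The indifferent point is the midpoint (40+57)/2 = 48.5; clients left of it (closer to Operator P at 40) go to Operator P, those right go to Operator Q.
  Zeta at 5 (w=20) → Operator P
  Beta at 6 (w=4) → Operator P
  Epsilon at 30 (w=9) → Operator P
  Eta at 34 (w=40) → Operator P
  Alpha at 39 (w=7) → Operator P
  Gamma at 40 (w=2) → Operator P
  Theta at 45 (w=80) → Operator P
  Delta at 58 (w=250) → Operator Q
Operator P captures 162; Operator Q captures 250.

162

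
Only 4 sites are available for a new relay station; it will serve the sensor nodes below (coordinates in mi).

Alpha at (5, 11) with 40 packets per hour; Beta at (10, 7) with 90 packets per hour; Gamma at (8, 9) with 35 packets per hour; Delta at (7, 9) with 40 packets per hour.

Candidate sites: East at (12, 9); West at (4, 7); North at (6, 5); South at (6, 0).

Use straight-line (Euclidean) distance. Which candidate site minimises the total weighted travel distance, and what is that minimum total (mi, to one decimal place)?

Total weighted distance at each candidate:
  East (12, 9): total = 885.8
  West (4, 7): total = 1005.7
  North (6, 5): total = 967.3
  South (6, 0): total = 1852.3
Minimum is at East with total 885.8 mi.

East, total 885.8 mi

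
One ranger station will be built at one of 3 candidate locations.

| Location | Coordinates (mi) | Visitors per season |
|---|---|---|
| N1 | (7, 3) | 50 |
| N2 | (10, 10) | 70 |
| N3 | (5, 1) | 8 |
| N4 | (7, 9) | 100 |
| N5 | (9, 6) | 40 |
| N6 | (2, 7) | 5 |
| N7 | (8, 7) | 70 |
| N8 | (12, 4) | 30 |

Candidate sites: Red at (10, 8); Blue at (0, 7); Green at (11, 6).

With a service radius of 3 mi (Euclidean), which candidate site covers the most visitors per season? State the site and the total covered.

Coverage radius r = 3 mi; a point is covered iff (Δx)²+(Δy)² ≤ 3² = 9.
  Red (10, 8): covers {N2, N5, N7} → 180
  Blue (0, 7): covers {N6} → 5
  Green (11, 6): covers {N5, N8} → 70
Maximum coverage at Red: 180 visitors per season.

Red, covering 180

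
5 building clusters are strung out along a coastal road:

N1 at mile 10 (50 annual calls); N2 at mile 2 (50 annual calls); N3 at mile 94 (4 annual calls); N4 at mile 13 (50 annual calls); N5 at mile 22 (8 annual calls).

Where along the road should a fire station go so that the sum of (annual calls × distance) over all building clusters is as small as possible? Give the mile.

For a sum of weighted absolute distances on a line, the optimum is the weighted median (not the mean). Total weight W = 162; half-weight = 81.
Sort by position and accumulate weight:
  mile 2 (N2, w=50) → cum 50
  mile 10 (N1, w=50) → cum 100  ≥ 81 → median here
  mile 13 (N4, w=50) → cum 150
  mile 22 (N5, w=8) → cum 158
  mile 94 (N3, w=4) → cum 162
Optimal location: mile 10.

x = 10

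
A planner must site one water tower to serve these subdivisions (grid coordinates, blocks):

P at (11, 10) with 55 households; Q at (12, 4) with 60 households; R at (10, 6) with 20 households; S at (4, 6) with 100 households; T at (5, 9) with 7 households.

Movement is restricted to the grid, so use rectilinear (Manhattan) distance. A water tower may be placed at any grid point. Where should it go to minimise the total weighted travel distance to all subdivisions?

Manhattan distance separates: Σwᵢ(|x−xᵢ|+|y−yᵢ|) = Σwᵢ|x−xᵢ| + Σwᵢ|y−yᵢ|, so x and y are optimised independently as 1-D weighted medians.
Total weight W = 242; half = 121.
x-coordinate, sorted with cumulative weight:
  x=4 (S, w=100) cum 100
  x=5 (T, w=7) cum 107
  x=10 (R, w=20) cum 127  ← median
  x=11 (P, w=55) cum 182
  x=12 (Q, w=60) cum 242
⇒ x* = 10
y-coordinate, sorted with cumulative weight:
  y=4 (Q, w=60) cum 60
  y=6 (R, w=20) cum 80
  y=6 (S, w=100) cum 180  ← median
  y=9 (T, w=7) cum 187
  y=10 (P, w=55) cum 242
⇒ y* = 6

(10, 6)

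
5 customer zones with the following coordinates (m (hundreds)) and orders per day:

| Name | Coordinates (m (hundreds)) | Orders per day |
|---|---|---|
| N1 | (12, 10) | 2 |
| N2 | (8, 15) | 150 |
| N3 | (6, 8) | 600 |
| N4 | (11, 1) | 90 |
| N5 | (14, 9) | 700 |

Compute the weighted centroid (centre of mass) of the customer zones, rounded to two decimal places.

The minimiser of Σwᵢ‖p−pᵢ‖² is the weighted centroid p* = (Σwᵢpᵢ)/(Σwᵢ).
Σwᵢ = 1542.
Σwᵢxᵢ = 2·12 + 150·8 + 600·6 + 90·11 + 700·14 = 15614.
Σwᵢyᵢ = 2·10 + 150·15 + 600·8 + 90·1 + 700·9 = 13460.
x* = 15614/1542 = 10.13, y* = 13460/1542 = 8.73.

(10.13, 8.73)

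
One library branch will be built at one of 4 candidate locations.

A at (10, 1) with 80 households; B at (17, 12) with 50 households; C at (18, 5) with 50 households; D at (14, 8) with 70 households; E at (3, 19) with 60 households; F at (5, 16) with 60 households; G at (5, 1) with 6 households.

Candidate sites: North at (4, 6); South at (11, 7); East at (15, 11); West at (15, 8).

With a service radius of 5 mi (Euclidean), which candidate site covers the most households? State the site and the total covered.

Coverage radius r = 5 mi; a point is covered iff (Δx)²+(Δy)² ≤ 5² = 25.
  North (4, 6): covers {none} → 0
  South (11, 7): covers {D} → 70
  East (15, 11): covers {B, D} → 120
  West (15, 8): covers {B, C, D} → 170
Maximum coverage at West: 170 households.

West, covering 170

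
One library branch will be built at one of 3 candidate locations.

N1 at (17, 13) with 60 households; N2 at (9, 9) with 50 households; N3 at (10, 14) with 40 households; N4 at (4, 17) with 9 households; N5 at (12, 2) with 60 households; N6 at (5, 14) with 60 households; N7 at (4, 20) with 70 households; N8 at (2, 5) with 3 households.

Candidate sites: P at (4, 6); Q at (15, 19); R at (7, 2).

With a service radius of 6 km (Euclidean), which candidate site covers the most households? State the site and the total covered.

Coverage radius r = 6 km; a point is covered iff (Δx)²+(Δy)² ≤ 6² = 36.
  P (4, 6): covers {N2, N8} → 53
  Q (15, 19): covers {none} → 0
  R (7, 2): covers {N5, N8} → 63
Maximum coverage at R: 63 households.

R, covering 63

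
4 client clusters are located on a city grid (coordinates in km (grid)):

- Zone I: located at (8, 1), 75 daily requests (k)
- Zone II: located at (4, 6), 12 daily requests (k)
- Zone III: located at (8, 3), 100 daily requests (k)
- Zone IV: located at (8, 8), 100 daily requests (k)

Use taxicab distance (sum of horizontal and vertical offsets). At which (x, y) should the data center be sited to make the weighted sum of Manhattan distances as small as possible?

Manhattan distance separates: Σwᵢ(|x−xᵢ|+|y−yᵢ|) = Σwᵢ|x−xᵢ| + Σwᵢ|y−yᵢ|, so x and y are optimised independently as 1-D weighted medians.
Total weight W = 287; half = 143.5.
x-coordinate, sorted with cumulative weight:
  x=4 (Zone II, w=12) cum 12
  x=8 (Zone I, w=75) cum 87
  x=8 (Zone III, w=100) cum 187  ← median
  x=8 (Zone IV, w=100) cum 287
⇒ x* = 8
y-coordinate, sorted with cumulative weight:
  y=1 (Zone I, w=75) cum 75
  y=3 (Zone III, w=100) cum 175  ← median
  y=6 (Zone II, w=12) cum 187
  y=8 (Zone IV, w=100) cum 287
⇒ y* = 3

(8, 3)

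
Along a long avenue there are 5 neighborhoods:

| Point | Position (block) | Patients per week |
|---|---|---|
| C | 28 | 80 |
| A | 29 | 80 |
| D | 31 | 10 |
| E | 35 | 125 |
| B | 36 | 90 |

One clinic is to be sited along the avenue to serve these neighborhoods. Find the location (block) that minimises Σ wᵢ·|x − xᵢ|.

For a sum of weighted absolute distances on a line, the optimum is the weighted median (not the mean). Total weight W = 385; half-weight = 192.5.
Sort by position and accumulate weight:
  block 28 (C, w=80) → cum 80
  block 29 (A, w=80) → cum 160
  block 31 (D, w=10) → cum 170
  block 35 (E, w=125) → cum 295  ≥ 192.5 → median here
  block 36 (B, w=90) → cum 385
Optimal location: block 35.

x = 35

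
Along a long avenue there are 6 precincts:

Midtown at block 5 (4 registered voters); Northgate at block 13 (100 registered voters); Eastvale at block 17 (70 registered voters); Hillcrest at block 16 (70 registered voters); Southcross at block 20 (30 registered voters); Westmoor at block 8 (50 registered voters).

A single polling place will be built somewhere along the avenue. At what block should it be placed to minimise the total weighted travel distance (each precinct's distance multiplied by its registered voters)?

x = 16

For a sum of weighted absolute distances on a line, the optimum is the weighted median (not the mean). Total weight W = 324; half-weight = 162.
Sort by position and accumulate weight:
  block 5 (Midtown, w=4) → cum 4
  block 8 (Westmoor, w=50) → cum 54
  block 13 (Northgate, w=100) → cum 154
  block 16 (Hillcrest, w=70) → cum 224  ≥ 162 → median here
  block 17 (Eastvale, w=70) → cum 294
  block 20 (Southcross, w=30) → cum 324
Optimal location: block 16.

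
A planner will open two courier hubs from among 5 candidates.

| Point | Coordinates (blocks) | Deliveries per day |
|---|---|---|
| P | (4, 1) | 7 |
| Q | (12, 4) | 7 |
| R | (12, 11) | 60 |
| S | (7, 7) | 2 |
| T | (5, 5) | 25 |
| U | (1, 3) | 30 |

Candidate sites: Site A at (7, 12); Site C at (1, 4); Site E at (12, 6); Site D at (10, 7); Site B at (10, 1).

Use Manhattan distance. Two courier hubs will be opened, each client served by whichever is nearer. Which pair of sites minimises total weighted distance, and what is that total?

{Site C, Site E}, total 523

Evaluate every pair (each demand assigned to the nearer of the two):
  {Site C, Site E}: total = 523
  {Site C, Site D}: total = 598
  {Site A, Site C}: total = 644
  {Site E, Site B}: total = 898
  {Site D, Site B}: total = 948
  {Site E, Site D}: total = 969
  {Site C, Site B}: total = 970
  {Site A, Site B}: total = 1002
  {Site A, Site E}: total = 1035
  {Site A, Site D}: total = 1050
Best pair: {Site C, Site E} with total 523.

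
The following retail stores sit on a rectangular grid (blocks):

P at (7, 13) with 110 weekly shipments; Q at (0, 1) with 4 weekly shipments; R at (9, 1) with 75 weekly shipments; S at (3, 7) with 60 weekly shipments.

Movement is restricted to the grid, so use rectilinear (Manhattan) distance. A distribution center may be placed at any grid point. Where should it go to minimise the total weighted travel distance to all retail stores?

Manhattan distance separates: Σwᵢ(|x−xᵢ|+|y−yᵢ|) = Σwᵢ|x−xᵢ| + Σwᵢ|y−yᵢ|, so x and y are optimised independently as 1-D weighted medians.
Total weight W = 249; half = 124.5.
x-coordinate, sorted with cumulative weight:
  x=0 (Q, w=4) cum 4
  x=3 (S, w=60) cum 64
  x=7 (P, w=110) cum 174  ← median
  x=9 (R, w=75) cum 249
⇒ x* = 7
y-coordinate, sorted with cumulative weight:
  y=1 (Q, w=4) cum 4
  y=1 (R, w=75) cum 79
  y=7 (S, w=60) cum 139  ← median
  y=13 (P, w=110) cum 249
⇒ y* = 7

(7, 7)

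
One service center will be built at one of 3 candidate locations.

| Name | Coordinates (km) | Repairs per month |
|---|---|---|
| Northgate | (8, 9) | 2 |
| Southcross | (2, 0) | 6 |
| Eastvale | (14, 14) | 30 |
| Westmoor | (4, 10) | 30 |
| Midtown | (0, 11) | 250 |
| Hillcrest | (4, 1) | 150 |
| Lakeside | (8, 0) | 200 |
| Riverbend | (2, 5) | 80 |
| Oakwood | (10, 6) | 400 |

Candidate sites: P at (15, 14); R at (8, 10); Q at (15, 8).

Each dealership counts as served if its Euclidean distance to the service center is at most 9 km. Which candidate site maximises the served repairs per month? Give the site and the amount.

Coverage radius r = 9 km; a point is covered iff (Δx)²+(Δy)² ≤ 9² = 81.
  P (15, 14): covers {Northgate, Eastvale} → 32
  R (8, 10): covers {Northgate, Eastvale, Westmoor, Midtown, Riverbend, Oakwood} → 792
  Q (15, 8): covers {Northgate, Eastvale, Oakwood} → 432
Maximum coverage at R: 792 repairs per month.

R, covering 792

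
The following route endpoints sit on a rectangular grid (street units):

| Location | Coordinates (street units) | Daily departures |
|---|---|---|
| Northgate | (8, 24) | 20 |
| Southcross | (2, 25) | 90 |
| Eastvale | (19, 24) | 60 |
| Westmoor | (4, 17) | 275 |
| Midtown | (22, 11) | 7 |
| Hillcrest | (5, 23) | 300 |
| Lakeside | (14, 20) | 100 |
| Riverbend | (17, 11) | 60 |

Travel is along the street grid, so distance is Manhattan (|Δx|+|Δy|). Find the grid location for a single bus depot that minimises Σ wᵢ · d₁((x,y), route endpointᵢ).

(5, 23)

Manhattan distance separates: Σwᵢ(|x−xᵢ|+|y−yᵢ|) = Σwᵢ|x−xᵢ| + Σwᵢ|y−yᵢ|, so x and y are optimised independently as 1-D weighted medians.
Total weight W = 912; half = 456.
x-coordinate, sorted with cumulative weight:
  x=2 (Southcross, w=90) cum 90
  x=4 (Westmoor, w=275) cum 365
  x=5 (Hillcrest, w=300) cum 665  ← median
  x=8 (Northgate, w=20) cum 685
  x=14 (Lakeside, w=100) cum 785
  x=17 (Riverbend, w=60) cum 845
  x=19 (Eastvale, w=60) cum 905
  x=22 (Midtown, w=7) cum 912
⇒ x* = 5
y-coordinate, sorted with cumulative weight:
  y=11 (Midtown, w=7) cum 7
  y=11 (Riverbend, w=60) cum 67
  y=17 (Westmoor, w=275) cum 342
  y=20 (Lakeside, w=100) cum 442
  y=23 (Hillcrest, w=300) cum 742  ← median
  y=24 (Northgate, w=20) cum 762
  y=24 (Eastvale, w=60) cum 822
  y=25 (Southcross, w=90) cum 912
⇒ y* = 23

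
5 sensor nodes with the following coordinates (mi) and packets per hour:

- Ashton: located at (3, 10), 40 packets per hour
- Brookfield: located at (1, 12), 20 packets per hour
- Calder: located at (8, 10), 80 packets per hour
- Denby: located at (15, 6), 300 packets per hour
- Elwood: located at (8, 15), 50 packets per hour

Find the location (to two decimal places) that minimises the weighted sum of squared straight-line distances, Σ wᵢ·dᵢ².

The minimiser of Σwᵢ‖p−pᵢ‖² is the weighted centroid p* = (Σwᵢpᵢ)/(Σwᵢ).
Σwᵢ = 490.
Σwᵢxᵢ = 40·3 + 20·1 + 80·8 + 300·15 + 50·8 = 5680.
Σwᵢyᵢ = 40·10 + 20·12 + 80·10 + 300·6 + 50·15 = 3990.
x* = 5680/490 = 11.59, y* = 3990/490 = 8.14.

(11.59, 8.14)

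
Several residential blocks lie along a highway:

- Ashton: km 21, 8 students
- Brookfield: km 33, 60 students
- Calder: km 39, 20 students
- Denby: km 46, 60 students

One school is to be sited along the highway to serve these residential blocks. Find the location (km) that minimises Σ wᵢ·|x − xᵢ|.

x = 39

For a sum of weighted absolute distances on a line, the optimum is the weighted median (not the mean). Total weight W = 148; half-weight = 74.
Sort by position and accumulate weight:
  km 21 (Ashton, w=8) → cum 8
  km 33 (Brookfield, w=60) → cum 68
  km 39 (Calder, w=20) → cum 88  ≥ 74 → median here
  km 46 (Denby, w=60) → cum 148
Optimal location: km 39.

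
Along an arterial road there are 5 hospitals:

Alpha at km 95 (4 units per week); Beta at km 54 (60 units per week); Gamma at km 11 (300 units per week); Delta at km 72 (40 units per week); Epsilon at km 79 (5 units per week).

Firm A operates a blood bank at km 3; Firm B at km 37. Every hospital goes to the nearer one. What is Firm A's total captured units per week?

300

The indifferent point is the midpoint (3+37)/2 = 20; hospitals left of it (closer to Firm A at 3) go to Firm A, those right go to Firm B.
  Gamma at 11 (w=300) → Firm A
  Beta at 54 (w=60) → Firm B
  Delta at 72 (w=40) → Firm B
  Epsilon at 79 (w=5) → Firm B
  Alpha at 95 (w=4) → Firm B
Firm A captures 300; Firm B captures 109.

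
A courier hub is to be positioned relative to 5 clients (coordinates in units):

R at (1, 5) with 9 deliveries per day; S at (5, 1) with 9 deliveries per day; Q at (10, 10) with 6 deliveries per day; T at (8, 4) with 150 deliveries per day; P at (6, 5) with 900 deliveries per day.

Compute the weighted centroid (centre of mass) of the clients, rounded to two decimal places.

The minimiser of Σwᵢ‖p−pᵢ‖² is the weighted centroid p* = (Σwᵢpᵢ)/(Σwᵢ).
Σwᵢ = 1074.
Σwᵢxᵢ = 9·1 + 9·5 + 6·10 + 150·8 + 900·6 = 6714.
Σwᵢyᵢ = 9·5 + 9·1 + 6·10 + 150·4 + 900·5 = 5214.
x* = 6714/1074 = 6.25, y* = 5214/1074 = 4.85.

(6.25, 4.85)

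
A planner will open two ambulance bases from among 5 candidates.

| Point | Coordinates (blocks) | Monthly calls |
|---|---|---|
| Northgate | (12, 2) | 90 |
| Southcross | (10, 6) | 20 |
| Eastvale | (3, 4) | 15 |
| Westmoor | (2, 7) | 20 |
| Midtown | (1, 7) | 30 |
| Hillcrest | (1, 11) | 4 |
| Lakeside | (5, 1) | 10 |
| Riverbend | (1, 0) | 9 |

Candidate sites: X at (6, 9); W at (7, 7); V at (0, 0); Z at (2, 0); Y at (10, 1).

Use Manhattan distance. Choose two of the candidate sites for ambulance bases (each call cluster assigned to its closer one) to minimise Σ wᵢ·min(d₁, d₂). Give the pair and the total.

Evaluate every pair (each demand assigned to the nearer of the two):
  {W, Y}: total = 915
  {Z, Y}: total = 922
  {X, Y}: total = 988
  {V, Y}: total = 1002
  {W, Z}: total = 1424
  {W, V}: total = 1474
  {X, W}: total = 1590
  {X, Z}: total = 1702
  {X, V}: total = 1842
  {V, Z}: total = 1912
Best pair: {W, Y} with total 915.

{W, Y}, total 915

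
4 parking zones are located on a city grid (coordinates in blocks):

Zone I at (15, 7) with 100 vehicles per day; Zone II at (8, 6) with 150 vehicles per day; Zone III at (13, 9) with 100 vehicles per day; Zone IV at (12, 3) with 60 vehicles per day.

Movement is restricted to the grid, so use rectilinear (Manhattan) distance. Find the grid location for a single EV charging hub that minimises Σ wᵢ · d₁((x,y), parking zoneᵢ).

(12, 6)

Manhattan distance separates: Σwᵢ(|x−xᵢ|+|y−yᵢ|) = Σwᵢ|x−xᵢ| + Σwᵢ|y−yᵢ|, so x and y are optimised independently as 1-D weighted medians.
Total weight W = 410; half = 205.
x-coordinate, sorted with cumulative weight:
  x=8 (Zone II, w=150) cum 150
  x=12 (Zone IV, w=60) cum 210  ← median
  x=13 (Zone III, w=100) cum 310
  x=15 (Zone I, w=100) cum 410
⇒ x* = 12
y-coordinate, sorted with cumulative weight:
  y=3 (Zone IV, w=60) cum 60
  y=6 (Zone II, w=150) cum 210  ← median
  y=7 (Zone I, w=100) cum 310
  y=9 (Zone III, w=100) cum 410
⇒ y* = 6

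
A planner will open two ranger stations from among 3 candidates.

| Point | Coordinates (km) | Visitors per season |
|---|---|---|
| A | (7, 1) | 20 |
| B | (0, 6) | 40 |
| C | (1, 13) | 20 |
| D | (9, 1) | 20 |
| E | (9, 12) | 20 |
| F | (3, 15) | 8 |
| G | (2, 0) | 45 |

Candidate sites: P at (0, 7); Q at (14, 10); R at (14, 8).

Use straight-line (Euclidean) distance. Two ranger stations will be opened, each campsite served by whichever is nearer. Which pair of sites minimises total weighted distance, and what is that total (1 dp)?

{P, R}, total 1042.1

Evaluate every pair (each demand assigned to the nearer of the two):
  {P, R}: total = 1042.1
  {P, Q}: total = 1055.6
  {Q, R}: total = 2055.9
Best pair: {P, R} with total 1042.1.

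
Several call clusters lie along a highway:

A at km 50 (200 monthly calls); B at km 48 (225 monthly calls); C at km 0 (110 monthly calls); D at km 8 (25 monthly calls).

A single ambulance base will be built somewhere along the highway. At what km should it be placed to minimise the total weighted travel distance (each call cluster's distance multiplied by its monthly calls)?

x = 48

For a sum of weighted absolute distances on a line, the optimum is the weighted median (not the mean). Total weight W = 560; half-weight = 280.
Sort by position and accumulate weight:
  km 0 (C, w=110) → cum 110
  km 8 (D, w=25) → cum 135
  km 48 (B, w=225) → cum 360  ≥ 280 → median here
  km 50 (A, w=200) → cum 560
Optimal location: km 48.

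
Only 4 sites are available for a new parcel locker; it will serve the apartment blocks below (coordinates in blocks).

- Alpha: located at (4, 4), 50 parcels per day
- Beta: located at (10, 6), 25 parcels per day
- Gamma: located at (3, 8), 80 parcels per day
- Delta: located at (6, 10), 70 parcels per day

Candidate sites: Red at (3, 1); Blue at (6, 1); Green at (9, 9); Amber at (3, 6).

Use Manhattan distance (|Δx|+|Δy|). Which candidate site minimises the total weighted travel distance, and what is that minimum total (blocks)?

Total weighted distance at each candidate:
  Red (3, 1): total = 1900
  Blue (6, 1): total = 1905
  Green (9, 9): total = 1440
  Amber (3, 6): total = 975
Minimum is at Amber with total 975 blocks.

Amber, total 975 blocks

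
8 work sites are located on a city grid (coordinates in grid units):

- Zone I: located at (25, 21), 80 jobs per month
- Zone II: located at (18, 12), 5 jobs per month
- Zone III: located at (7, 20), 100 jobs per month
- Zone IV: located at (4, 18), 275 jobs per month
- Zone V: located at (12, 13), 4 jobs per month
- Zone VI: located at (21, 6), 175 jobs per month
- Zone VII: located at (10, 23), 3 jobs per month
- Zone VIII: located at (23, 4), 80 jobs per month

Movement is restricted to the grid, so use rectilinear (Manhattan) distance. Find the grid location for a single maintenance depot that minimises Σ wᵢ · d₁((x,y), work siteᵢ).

(7, 18)

Manhattan distance separates: Σwᵢ(|x−xᵢ|+|y−yᵢ|) = Σwᵢ|x−xᵢ| + Σwᵢ|y−yᵢ|, so x and y are optimised independently as 1-D weighted medians.
Total weight W = 722; half = 361.
x-coordinate, sorted with cumulative weight:
  x=4 (Zone IV, w=275) cum 275
  x=7 (Zone III, w=100) cum 375  ← median
  x=10 (Zone VII, w=3) cum 378
  x=12 (Zone V, w=4) cum 382
  x=18 (Zone II, w=5) cum 387
  x=21 (Zone VI, w=175) cum 562
  x=23 (Zone VIII, w=80) cum 642
  x=25 (Zone I, w=80) cum 722
⇒ x* = 7
y-coordinate, sorted with cumulative weight:
  y=4 (Zone VIII, w=80) cum 80
  y=6 (Zone VI, w=175) cum 255
  y=12 (Zone II, w=5) cum 260
  y=13 (Zone V, w=4) cum 264
  y=18 (Zone IV, w=275) cum 539  ← median
  y=20 (Zone III, w=100) cum 639
  y=21 (Zone I, w=80) cum 719
  y=23 (Zone VII, w=3) cum 722
⇒ y* = 18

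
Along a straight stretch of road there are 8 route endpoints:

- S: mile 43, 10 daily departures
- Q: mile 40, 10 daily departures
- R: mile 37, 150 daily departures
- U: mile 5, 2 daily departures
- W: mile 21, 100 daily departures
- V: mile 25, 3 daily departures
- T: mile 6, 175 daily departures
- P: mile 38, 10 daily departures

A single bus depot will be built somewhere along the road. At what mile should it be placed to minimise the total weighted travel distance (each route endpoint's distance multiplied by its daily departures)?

For a sum of weighted absolute distances on a line, the optimum is the weighted median (not the mean). Total weight W = 460; half-weight = 230.
Sort by position and accumulate weight:
  mile 5 (U, w=2) → cum 2
  mile 6 (T, w=175) → cum 177
  mile 21 (W, w=100) → cum 277  ≥ 230 → median here
  mile 25 (V, w=3) → cum 280
  mile 37 (R, w=150) → cum 430
  mile 38 (P, w=10) → cum 440
  mile 40 (Q, w=10) → cum 450
  mile 43 (S, w=10) → cum 460
Optimal location: mile 21.

x = 21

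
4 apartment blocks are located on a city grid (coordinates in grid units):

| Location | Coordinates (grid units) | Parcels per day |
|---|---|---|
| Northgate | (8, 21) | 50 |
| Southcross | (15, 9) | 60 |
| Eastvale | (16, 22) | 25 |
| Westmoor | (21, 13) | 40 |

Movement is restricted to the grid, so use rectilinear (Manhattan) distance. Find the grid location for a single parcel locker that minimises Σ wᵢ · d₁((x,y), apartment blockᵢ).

Manhattan distance separates: Σwᵢ(|x−xᵢ|+|y−yᵢ|) = Σwᵢ|x−xᵢ| + Σwᵢ|y−yᵢ|, so x and y are optimised independently as 1-D weighted medians.
Total weight W = 175; half = 87.5.
x-coordinate, sorted with cumulative weight:
  x=8 (Northgate, w=50) cum 50
  x=15 (Southcross, w=60) cum 110  ← median
  x=16 (Eastvale, w=25) cum 135
  x=21 (Westmoor, w=40) cum 175
⇒ x* = 15
y-coordinate, sorted with cumulative weight:
  y=9 (Southcross, w=60) cum 60
  y=13 (Westmoor, w=40) cum 100  ← median
  y=21 (Northgate, w=50) cum 150
  y=22 (Eastvale, w=25) cum 175
⇒ y* = 13

(15, 13)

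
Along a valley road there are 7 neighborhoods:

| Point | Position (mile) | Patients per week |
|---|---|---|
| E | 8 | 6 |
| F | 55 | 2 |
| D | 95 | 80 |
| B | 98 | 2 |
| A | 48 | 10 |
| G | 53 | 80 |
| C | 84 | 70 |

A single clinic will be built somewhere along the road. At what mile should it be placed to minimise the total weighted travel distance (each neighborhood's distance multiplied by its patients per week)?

x = 84

For a sum of weighted absolute distances on a line, the optimum is the weighted median (not the mean). Total weight W = 250; half-weight = 125.
Sort by position and accumulate weight:
  mile 8 (E, w=6) → cum 6
  mile 48 (A, w=10) → cum 16
  mile 53 (G, w=80) → cum 96
  mile 55 (F, w=2) → cum 98
  mile 84 (C, w=70) → cum 168  ≥ 125 → median here
  mile 95 (D, w=80) → cum 248
  mile 98 (B, w=2) → cum 250
Optimal location: mile 84.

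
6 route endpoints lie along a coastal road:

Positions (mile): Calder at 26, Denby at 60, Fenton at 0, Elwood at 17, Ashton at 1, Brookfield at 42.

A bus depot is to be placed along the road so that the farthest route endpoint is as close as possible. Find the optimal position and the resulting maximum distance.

The 1-center on a line is the midpoint of the two extreme points: leftmost at 0, rightmost at 60.
Optimal location = (0 + 60)/2 = 30; maximum distance = (60 − 0)/2 = 30.

location 30, max distance 30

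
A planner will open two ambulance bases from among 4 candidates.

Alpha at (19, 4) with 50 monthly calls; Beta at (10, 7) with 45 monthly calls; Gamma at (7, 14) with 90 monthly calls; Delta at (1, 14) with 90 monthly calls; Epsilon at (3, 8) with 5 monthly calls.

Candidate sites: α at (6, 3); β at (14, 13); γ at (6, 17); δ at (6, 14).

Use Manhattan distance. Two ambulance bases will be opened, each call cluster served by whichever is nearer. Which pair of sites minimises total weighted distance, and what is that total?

{α, δ}, total 1640

Evaluate every pair (each demand assigned to the nearer of the two):
  {α, δ}: total = 1640
  {β, δ}: total = 1735
  {α, γ}: total = 2180
  {γ, δ}: total = 2230
  {β, γ}: total = 2290
  {α, β}: total = 3080
Best pair: {α, δ} with total 1640.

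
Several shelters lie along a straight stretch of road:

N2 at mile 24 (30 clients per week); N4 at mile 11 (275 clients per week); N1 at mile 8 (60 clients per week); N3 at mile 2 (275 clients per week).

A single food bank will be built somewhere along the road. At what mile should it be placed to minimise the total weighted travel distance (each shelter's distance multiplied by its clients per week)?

x = 8

For a sum of weighted absolute distances on a line, the optimum is the weighted median (not the mean). Total weight W = 640; half-weight = 320.
Sort by position and accumulate weight:
  mile 2 (N3, w=275) → cum 275
  mile 8 (N1, w=60) → cum 335  ≥ 320 → median here
  mile 11 (N4, w=275) → cum 610
  mile 24 (N2, w=30) → cum 640
Optimal location: mile 8.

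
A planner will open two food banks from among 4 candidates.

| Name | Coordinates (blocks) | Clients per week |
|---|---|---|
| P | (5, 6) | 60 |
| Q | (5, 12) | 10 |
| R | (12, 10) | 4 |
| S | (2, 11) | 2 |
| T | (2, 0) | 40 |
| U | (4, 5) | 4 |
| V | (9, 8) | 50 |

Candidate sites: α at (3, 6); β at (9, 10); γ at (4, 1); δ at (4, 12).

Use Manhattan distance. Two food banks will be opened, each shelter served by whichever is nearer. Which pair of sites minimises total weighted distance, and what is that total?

Evaluate every pair (each demand assigned to the nearer of the two):
  {α, β}: total = 592
  {β, γ}: total = 684
  {α, γ}: total = 792
  {α, δ}: total = 864
  {γ, δ}: total = 1002
  {β, δ}: total = 1136
Best pair: {α, β} with total 592.

{α, β}, total 592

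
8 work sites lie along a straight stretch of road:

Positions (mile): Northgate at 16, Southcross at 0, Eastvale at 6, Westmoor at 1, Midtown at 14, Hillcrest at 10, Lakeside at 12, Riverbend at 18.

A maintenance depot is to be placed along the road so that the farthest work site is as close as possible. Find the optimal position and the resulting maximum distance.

The 1-center on a line is the midpoint of the two extreme points: leftmost at 0, rightmost at 18.
Optimal location = (0 + 18)/2 = 9; maximum distance = (18 − 0)/2 = 9.

location 9, max distance 9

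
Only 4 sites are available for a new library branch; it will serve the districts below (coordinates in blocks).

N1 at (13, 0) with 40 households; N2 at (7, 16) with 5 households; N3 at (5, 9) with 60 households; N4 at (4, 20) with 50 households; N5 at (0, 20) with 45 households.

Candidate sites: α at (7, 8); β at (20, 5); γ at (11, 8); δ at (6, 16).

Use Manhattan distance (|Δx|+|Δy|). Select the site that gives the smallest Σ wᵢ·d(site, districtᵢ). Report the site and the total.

δ, total 2155 blocks

Total weighted distance at each candidate:
  α (7, 8): total = 2385
  β (20, 5): total = 4865
  γ (11, 8): total = 2865
  δ (6, 16): total = 2155
Minimum is at δ with total 2155 blocks.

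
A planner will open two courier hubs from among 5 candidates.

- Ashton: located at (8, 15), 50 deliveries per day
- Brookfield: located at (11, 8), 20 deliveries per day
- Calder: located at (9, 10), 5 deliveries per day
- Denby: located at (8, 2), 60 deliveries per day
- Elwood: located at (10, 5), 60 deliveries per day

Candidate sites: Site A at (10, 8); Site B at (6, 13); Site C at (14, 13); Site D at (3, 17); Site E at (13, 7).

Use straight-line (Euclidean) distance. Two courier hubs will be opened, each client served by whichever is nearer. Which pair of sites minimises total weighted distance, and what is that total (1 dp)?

{Site A, Site B}, total 732.1

Evaluate every pair (each demand assigned to the nearer of the two):
  {Site A, Site B}: total = 732.1
  {Site B, Site E}: total = 848.0
  {Site A, Site D}: total = 859.9
  {Site A, Site C}: total = 906.9
  {Site A, Site E}: total = 954.7
  {Site D, Site E}: total = 979.6
  {Site C, Site E}: total = 1026.5
  {Site B, Site C}: total = 1486.7
  {Site B, Site D}: total = 1511.5
  {Site C, Site D}: total = 1703.5
Best pair: {Site A, Site B} with total 732.1.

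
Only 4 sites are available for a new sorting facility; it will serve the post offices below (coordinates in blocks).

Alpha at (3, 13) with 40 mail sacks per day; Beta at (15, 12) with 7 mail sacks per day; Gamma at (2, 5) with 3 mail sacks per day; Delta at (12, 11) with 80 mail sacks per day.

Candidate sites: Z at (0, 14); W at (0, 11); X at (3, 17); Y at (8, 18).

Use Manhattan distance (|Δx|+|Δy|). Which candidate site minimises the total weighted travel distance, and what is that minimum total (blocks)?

Total weighted distance at each candidate:
  Z (0, 14): total = 1512
  W (0, 11): total = 1296
  X (3, 17): total = 1518
  Y (8, 18): total = 1428
Minimum is at W with total 1296 blocks.

W, total 1296 blocks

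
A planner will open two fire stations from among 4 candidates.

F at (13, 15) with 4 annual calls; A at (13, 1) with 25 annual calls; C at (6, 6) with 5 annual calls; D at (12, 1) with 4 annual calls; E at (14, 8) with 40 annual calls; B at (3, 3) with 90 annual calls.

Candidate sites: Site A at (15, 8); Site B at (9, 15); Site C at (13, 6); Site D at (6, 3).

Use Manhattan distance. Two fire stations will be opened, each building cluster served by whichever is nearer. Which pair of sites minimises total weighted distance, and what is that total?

{Site C, Site D}, total 590

Evaluate every pair (each demand assigned to the nearer of the two):
  {Site C, Site D}: total = 590
  {Site A, Site D}: total = 618
  {Site B, Site D}: total = 1038
  {Site A, Site C}: total = 1430
  {Site B, Site C}: total = 1490
  {Site A, Site B}: total = 1906
Best pair: {Site C, Site D} with total 590.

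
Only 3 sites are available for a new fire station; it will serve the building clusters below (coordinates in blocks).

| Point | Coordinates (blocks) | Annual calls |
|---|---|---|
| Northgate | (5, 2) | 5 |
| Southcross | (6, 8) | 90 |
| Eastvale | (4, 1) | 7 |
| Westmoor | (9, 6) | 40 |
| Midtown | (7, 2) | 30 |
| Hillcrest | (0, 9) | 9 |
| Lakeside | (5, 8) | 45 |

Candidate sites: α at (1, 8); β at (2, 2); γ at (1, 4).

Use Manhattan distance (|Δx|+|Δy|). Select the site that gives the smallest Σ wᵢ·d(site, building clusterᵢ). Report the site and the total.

Total weighted distance at each candidate:
  α (1, 8): total = 1528
  β (2, 2): total = 2012
  γ (1, 4): total = 1936
Minimum is at α with total 1528 blocks.

α, total 1528 blocks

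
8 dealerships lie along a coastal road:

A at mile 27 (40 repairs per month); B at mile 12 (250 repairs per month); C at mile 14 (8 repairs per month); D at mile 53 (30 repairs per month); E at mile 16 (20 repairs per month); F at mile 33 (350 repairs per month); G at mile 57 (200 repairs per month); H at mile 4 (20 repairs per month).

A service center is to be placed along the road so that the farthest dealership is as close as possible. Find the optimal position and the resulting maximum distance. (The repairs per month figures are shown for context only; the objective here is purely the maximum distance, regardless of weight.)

location 30.5, max distance 26.5

The 1-center on a line is the midpoint of the two extreme points: leftmost at 4, rightmost at 57.
Optimal location = (4 + 57)/2 = 30.5; maximum distance = (57 − 4)/2 = 26.5.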